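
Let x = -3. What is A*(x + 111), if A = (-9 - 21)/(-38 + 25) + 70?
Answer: 101520/13 ≈ 7809.2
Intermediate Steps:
A = 940/13 (A = -30/(-13) + 70 = -30*(-1/13) + 70 = 30/13 + 70 = 940/13 ≈ 72.308)
A*(x + 111) = 940*(-3 + 111)/13 = (940/13)*108 = 101520/13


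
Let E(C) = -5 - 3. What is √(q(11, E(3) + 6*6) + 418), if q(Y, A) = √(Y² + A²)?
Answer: √(418 + √905) ≈ 21.168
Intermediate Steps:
E(C) = -8
q(Y, A) = √(A² + Y²)
√(q(11, E(3) + 6*6) + 418) = √(√((-8 + 6*6)² + 11²) + 418) = √(√((-8 + 36)² + 121) + 418) = √(√(28² + 121) + 418) = √(√(784 + 121) + 418) = √(√905 + 418) = √(418 + √905)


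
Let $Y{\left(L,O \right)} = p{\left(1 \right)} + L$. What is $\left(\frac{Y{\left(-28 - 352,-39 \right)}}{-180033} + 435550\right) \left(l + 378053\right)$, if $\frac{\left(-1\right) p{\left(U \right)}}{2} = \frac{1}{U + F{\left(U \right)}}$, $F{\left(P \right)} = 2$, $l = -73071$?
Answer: $\frac{71744002458389344}{540099} \approx 1.3283 \cdot 10^{11}$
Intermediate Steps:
$p{\left(U \right)} = - \frac{2}{2 + U}$ ($p{\left(U \right)} = - \frac{2}{U + 2} = - \frac{2}{2 + U}$)
$Y{\left(L,O \right)} = - \frac{2}{3} + L$ ($Y{\left(L,O \right)} = - \frac{2}{2 + 1} + L = - \frac{2}{3} + L$)
$\left(\frac{Y{\left(-28 - 352,-39 \right)}}{-180033} + 435550\right) \left(l + 378053\right) = \left(\frac{- \frac{2}{3} - 380}{-180033} + 435550\right) \left(-73071 + 378053\right) = \left(\left(- \frac{2}{3} - 380\right) \left(- \frac{1}{180033}\right) + 435550\right) 304982 = \left(\left(- \frac{1142}{3}\right) \left(- \frac{1}{180033}\right) + 435550\right) 304982 = \left(\frac{1142}{540099} + 435550\right) 304982 = \frac{235240120592}{540099} \cdot 304982 = \frac{71744002458389344}{540099}$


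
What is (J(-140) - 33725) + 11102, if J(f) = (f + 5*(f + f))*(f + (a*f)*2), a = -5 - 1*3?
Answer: -3256623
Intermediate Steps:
a = -8 (a = -5 - 3 = -8)
J(f) = -165*f² (J(f) = (f + 5*(f + f))*(f - 8*f*2) = (f + 5*(2*f))*(f - 16*f) = (f + 10*f)*(-15*f) = (11*f)*(-15*f) = -165*f²)
(J(-140) - 33725) + 11102 = (-165*(-140)² - 33725) + 11102 = (-165*19600 - 33725) + 11102 = (-3234000 - 33725) + 11102 = -3267725 + 11102 = -3256623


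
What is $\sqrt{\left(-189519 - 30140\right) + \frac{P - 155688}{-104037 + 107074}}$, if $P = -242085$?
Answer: $\frac{2 i \sqrt{506801011943}}{3037} \approx 468.82 i$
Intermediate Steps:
$\sqrt{\left(-189519 - 30140\right) + \frac{P - 155688}{-104037 + 107074}} = \sqrt{\left(-189519 - 30140\right) + \frac{-242085 - 155688}{-104037 + 107074}} = \sqrt{-219659 - \frac{397773}{3037}} = \sqrt{- \frac{667502156}{3037}} = \frac{2 i \sqrt{506801011943}}{3037}$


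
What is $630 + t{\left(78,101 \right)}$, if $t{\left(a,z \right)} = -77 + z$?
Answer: $654$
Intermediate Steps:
$630 + t{\left(78,101 \right)} = 630 + \left(-77 + 101\right) = 630 + 24 = 654$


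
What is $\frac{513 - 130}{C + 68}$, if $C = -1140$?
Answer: $- \frac{383}{1072} \approx -0.35728$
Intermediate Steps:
$\frac{513 - 130}{C + 68} = \frac{513 - 130}{-1140 + 68} = \frac{383}{-1072} = 383 \left(- \frac{1}{1072}\right) = - \frac{383}{1072}$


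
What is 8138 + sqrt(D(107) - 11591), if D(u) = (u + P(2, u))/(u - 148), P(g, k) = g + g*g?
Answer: 8138 + 12*I*sqrt(135341)/41 ≈ 8138.0 + 107.67*I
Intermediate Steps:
P(g, k) = g + g**2
D(u) = (6 + u)/(-148 + u) (D(u) = (u + 2*(1 + 2))/(u - 148) = (u + 2*3)/(-148 + u) = (u + 6)/(-148 + u) = (6 + u)/(-148 + u))
8138 + sqrt(D(107) - 11591) = 8138 + sqrt((6 + 107)/(-148 + 107) - 11591) = 8138 + sqrt(113/(-41) - 11591) = 8138 + sqrt(-1/41*113 - 11591) = 8138 + sqrt(-113/41 - 11591) = 8138 + sqrt(-475344/41) = 8138 + 12*I*sqrt(135341)/41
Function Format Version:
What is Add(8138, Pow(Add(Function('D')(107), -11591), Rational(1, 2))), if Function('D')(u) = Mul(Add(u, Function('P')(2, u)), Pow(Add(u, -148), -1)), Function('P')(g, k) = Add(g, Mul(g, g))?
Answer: Add(8138, Mul(Rational(12, 41), I, Pow(135341, Rational(1, 2)))) ≈ Add(8138.0, Mul(107.67, I))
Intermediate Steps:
Function('P')(g, k) = Add(g, Pow(g, 2))
Function('D')(u) = Mul(Pow(Add(-148, u), -1), Add(6, u)) (Function('D')(u) = Mul(Add(u, Mul(2, Add(1, 2))), Pow(Add(u, -148), -1)) = Mul(Add(u, Mul(2, 3)), Pow(Add(-148, u), -1)) = Mul(Add(u, 6), Pow(Add(-148, u), -1)) = Mul(Add(6, u), Pow(Add(-148, u), -1)) = Mul(Pow(Add(-148, u), -1), Add(6, u)))
Add(8138, Pow(Add(Function('D')(107), -11591), Rational(1, 2))) = Add(8138, Pow(Add(Mul(Pow(Add(-148, 107), -1), Add(6, 107)), -11591), Rational(1, 2))) = Add(8138, Pow(Add(Mul(Pow(-41, -1), 113), -11591), Rational(1, 2))) = Add(8138, Pow(Add(Mul(Rational(-1, 41), 113), -11591), Rational(1, 2))) = Add(8138, Pow(Add(Rational(-113, 41), -11591), Rational(1, 2))) = Add(8138, Pow(Rational(-475344, 41), Rational(1, 2))) = Add(8138, Mul(Rational(12, 41), I, Pow(135341, Rational(1, 2))))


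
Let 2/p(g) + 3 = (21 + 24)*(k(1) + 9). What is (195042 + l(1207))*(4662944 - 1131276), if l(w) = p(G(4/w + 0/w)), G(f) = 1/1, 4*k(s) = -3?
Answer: 1014637176405832/1473 ≈ 6.8882e+11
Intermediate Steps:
k(s) = -3/4 (k(s) = (1/4)*(-3) = -3/4)
G(f) = 1
p(g) = 8/1473 (p(g) = 2/(-3 + (21 + 24)*(-3/4 + 9)) = 2/(-3 + 45*(33/4)) = 2/(-3 + 1485/4) = 2/(1473/4) = 2*(4/1473) = 8/1473)
l(w) = 8/1473
(195042 + l(1207))*(4662944 - 1131276) = (195042 + 8/1473)*(4662944 - 1131276) = (287296874/1473)*3531668 = 1014637176405832/1473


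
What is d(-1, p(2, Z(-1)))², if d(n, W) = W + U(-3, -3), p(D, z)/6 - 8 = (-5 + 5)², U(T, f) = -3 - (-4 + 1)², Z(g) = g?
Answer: 1296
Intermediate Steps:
U(T, f) = -12 (U(T, f) = -3 - 1*(-3)² = -3 - 1*9 = -3 - 9 = -12)
p(D, z) = 48 (p(D, z) = 48 + 6*(-5 + 5)² = 48 + 6*0² = 48 + 6*0 = 48 + 0 = 48)
d(n, W) = -12 + W (d(n, W) = W - 12 = -12 + W)
d(-1, p(2, Z(-1)))² = (-12 + 48)² = 36² = 1296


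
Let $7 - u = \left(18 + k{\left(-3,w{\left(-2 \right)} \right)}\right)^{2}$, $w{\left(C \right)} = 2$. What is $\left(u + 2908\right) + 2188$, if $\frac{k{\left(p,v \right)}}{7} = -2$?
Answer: $5087$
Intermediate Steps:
$k{\left(p,v \right)} = -14$ ($k{\left(p,v \right)} = 7 \left(-2\right) = -14$)
$u = -9$ ($u = 7 - \left(18 - 14\right)^{2} = 7 - 4^{2} = 7 - 16 = -9$)
$\left(u + 2908\right) + 2188 = \left(-9 + 2908\right) + 2188 = 2899 + 2188 = 5087$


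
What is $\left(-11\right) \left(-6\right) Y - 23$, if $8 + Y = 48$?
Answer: $2617$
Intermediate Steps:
$Y = 40$ ($Y = -8 + 48 = 40$)
$\left(-11\right) \left(-6\right) Y - 23 = \left(-11\right) \left(-6\right) 40 - 23 = 66 \cdot 40 - 23 = 2640 - 23 = 2617$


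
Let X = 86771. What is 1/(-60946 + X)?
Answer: 1/25825 ≈ 3.8722e-5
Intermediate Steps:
1/(-60946 + X) = 1/(-60946 + 86771) = 1/25825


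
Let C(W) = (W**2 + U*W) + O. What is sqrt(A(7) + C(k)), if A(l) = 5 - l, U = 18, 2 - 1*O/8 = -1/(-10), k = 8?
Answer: sqrt(5530)/5 ≈ 14.873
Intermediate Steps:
O = 76/5 (O = 16 - (-8)/(-10) = 16 - (-8)*(-1)/10 = 16 - 8*1/10 = 16 - 4/5 = 76/5 ≈ 15.200)
C(W) = 76/5 + W**2 + 18*W (C(W) = (W**2 + 18*W) + 76/5 = 76/5 + W**2 + 18*W)
sqrt(A(7) + C(k)) = sqrt((5 - 1*7) + (76/5 + 8**2 + 18*8)) = sqrt((5 - 7) + (76/5 + 64 + 144)) = sqrt(-2 + 1116/5) = sqrt(1106/5) = sqrt(5530)/5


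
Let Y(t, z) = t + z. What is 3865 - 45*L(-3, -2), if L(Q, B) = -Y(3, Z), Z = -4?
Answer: 3820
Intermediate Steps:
L(Q, B) = 1 (L(Q, B) = -(3 - 4) = -1*(-1) = 1)
3865 - 45*L(-3, -2) = 3865 - 45*1 = 3865 - 45 = 3820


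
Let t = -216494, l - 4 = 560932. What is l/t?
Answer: -280468/108247 ≈ -2.5910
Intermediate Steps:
l = 560936 (l = 4 + 560932 = 560936)
l/t = 560936/(-216494) = 560936*(-1/216494) = -280468/108247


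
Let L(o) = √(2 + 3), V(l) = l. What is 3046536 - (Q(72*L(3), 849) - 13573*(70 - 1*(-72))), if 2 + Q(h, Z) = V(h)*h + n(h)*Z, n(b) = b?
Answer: 4947984 - 61128*√5 ≈ 4.8113e+6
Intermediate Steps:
L(o) = √5
Q(h, Z) = -2 + h² + Z*h (Q(h, Z) = -2 + (h*h + h*Z) = -2 + (h² + Z*h) = -2 + h² + Z*h)
3046536 - (Q(72*L(3), 849) - 13573*(70 - 1*(-72))) = 3046536 - ((-2 + (72*√5)² + 849*(72*√5)) - 13573*(70 - 1*(-72))) = 3046536 - ((-2 + 25920 + 61128*√5) - 13573*(70 + 72)) = 3046536 - ((25918 + 61128*√5) - 13573*142) = 3046536 - ((25918 + 61128*√5) - 1927366) = 3046536 - (-1901448 + 61128*√5) = 3046536 + (1901448 - 61128*√5) = 4947984 - 61128*√5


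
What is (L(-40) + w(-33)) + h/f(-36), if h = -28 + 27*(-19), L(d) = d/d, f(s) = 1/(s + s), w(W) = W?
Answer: 38920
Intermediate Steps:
f(s) = 1/(2*s)
L(d) = 1
h = -541 (h = -28 - 513 = -541)
(L(-40) + w(-33)) + h/f(-36) = (1 - 33) - 541/((½)/(-36)) = -32 - 541/((½)*(-1/36)) = -32 - 541/(-1/72) = -32 - 541*(-72) = -32 + 38952 = 38920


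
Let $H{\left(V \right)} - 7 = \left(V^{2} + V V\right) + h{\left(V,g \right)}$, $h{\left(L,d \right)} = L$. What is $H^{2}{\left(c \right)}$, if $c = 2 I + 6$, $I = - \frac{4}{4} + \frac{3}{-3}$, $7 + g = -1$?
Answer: $289$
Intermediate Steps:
$g = -8$ ($g = -7 - 1 = -8$)
$I = -2$ ($I = \left(-4\right) \frac{1}{4} + 3 \left(- \frac{1}{3}\right) = -1 - 1 = -2$)
$c = 2$ ($c = 2 \left(-2\right) + 6 = -4 + 6 = 2$)
$H{\left(V \right)} = 7 + V + 2 V^{2}$ ($H{\left(V \right)} = 7 + \left(\left(V^{2} + V V\right) + V\right) = 7 + \left(\left(V^{2} + V^{2}\right) + V\right) = 7 + \left(2 V^{2} + V\right) = 7 + \left(V + 2 V^{2}\right) = 7 + V + 2 V^{2}$)
$H^{2}{\left(c \right)} = \left(7 + 2 + 2 \cdot 2^{2}\right)^{2} = \left(7 + 2 + 2 \cdot 4\right)^{2} = \left(7 + 2 + 8\right)^{2} = 17^{2} = 289$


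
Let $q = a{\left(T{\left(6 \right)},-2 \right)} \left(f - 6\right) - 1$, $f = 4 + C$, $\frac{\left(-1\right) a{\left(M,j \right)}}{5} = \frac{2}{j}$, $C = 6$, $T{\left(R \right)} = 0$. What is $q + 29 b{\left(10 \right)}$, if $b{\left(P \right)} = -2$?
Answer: $-39$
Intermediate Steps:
$a{\left(M,j \right)} = - \frac{10}{j}$ ($a{\left(M,j \right)} = - 5 \frac{2}{j} = - \frac{10}{j}$)
$f = 10$ ($f = 4 + 6 = 10$)
$q = 19$ ($q = - \frac{10}{-2} \left(10 - 6\right) - 1 = \left(-10\right) \left(- \frac{1}{2}\right) \left(10 - 6\right) - 1 = 5 \cdot 4 - 1 = 20 - 1 = 19$)
$q + 29 b{\left(10 \right)} = 19 + 29 \left(-2\right) = 19 - 58 = -39$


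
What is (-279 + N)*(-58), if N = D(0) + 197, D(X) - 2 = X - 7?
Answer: 5046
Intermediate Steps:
D(X) = -5 + X (D(X) = 2 + (X - 7) = 2 + (-7 + X) = -5 + X)
N = 192 (N = (-5 + 0) + 197 = -5 + 197 = 192)
(-279 + N)*(-58) = (-279 + 192)*(-58) = -87*(-58) = 5046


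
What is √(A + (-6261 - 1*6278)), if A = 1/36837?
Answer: I*√1890553188206/12279 ≈ 111.98*I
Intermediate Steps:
A = 1/36837 ≈ 2.7147e-5
√(A + (-6261 - 1*6278)) = √(1/36837 + (-6261 - 1*6278)) = √(1/36837 + (-6261 - 6278)) = √(1/36837 - 12539) = √(-461899142/36837) = I*√1890553188206/12279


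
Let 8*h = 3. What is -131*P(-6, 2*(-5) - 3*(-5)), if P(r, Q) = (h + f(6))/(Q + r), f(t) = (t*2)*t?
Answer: 75849/8 ≈ 9481.1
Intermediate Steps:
h = 3/8 (h = (⅛)*3 = 3/8 ≈ 0.37500)
f(t) = 2*t² (f(t) = (2*t)*t = 2*t²)
P(r, Q) = 579/(8*(Q + r)) (P(r, Q) = (3/8 + 2*6²)/(Q + r) = (3/8 + 2*36)/(Q + r) = (3/8 + 72)/(Q + r) = 579/(8*(Q + r)))
-131*P(-6, 2*(-5) - 3*(-5)) = -75849/(8*((2*(-5) - 3*(-5)) - 6)) = -75849/(8*((-10 + 15) - 6)) = -75849/(8*(5 - 6)) = -75849/(8*(-1)) = -75849*(-1)/8 = -131*(-579/8) = 75849/8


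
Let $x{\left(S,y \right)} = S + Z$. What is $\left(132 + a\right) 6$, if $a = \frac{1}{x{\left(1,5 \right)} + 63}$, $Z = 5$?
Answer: $\frac{18218}{23} \approx 792.09$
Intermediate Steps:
$x{\left(S,y \right)} = 5 + S$ ($x{\left(S,y \right)} = S + 5 = 5 + S$)
$a = \frac{1}{69}$ ($a = \frac{1}{\left(5 + 1\right) + 63} = \frac{1}{6 + 63} = \frac{1}{69} \approx 0.014493$)
$\left(132 + a\right) 6 = \left(132 + \frac{1}{69}\right) 6 = \frac{9109}{69} \cdot 6 = \frac{18218}{23}$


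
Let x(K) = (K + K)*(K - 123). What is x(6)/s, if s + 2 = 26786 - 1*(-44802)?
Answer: -78/3977 ≈ -0.019613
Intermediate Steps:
x(K) = 2*K*(-123 + K) (x(K) = (2*K)*(-123 + K) = 2*K*(-123 + K))
s = 71586 (s = -2 + (26786 - 1*(-44802)) = -2 + (26786 + 44802) = -2 + 71588 = 71586)
x(6)/s = (2*6*(-123 + 6))/71586 = (2*6*(-117))*(1/71586) = -1404*1/71586 = -78/3977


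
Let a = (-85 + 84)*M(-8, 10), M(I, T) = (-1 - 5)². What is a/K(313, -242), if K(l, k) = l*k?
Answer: 18/37873 ≈ 0.00047527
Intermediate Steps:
M(I, T) = 36 (M(I, T) = (-6)² = 36)
K(l, k) = k*l
a = -36 (a = (-85 + 84)*36 = -1*36 = -36)
a/K(313, -242) = -36/((-242*313)) = -36/(-75746) = -36*(-1/75746) = 18/37873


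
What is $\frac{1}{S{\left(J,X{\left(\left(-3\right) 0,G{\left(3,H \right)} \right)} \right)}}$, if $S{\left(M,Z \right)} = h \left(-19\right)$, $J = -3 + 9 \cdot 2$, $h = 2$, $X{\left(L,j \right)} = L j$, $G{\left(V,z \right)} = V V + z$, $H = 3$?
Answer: $- \frac{1}{38} \approx -0.026316$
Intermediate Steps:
$G{\left(V,z \right)} = z + V^{2}$ ($G{\left(V,z \right)} = V^{2} + z = z + V^{2}$)
$J = 15$ ($J = -3 + 18 = 15$)
$S{\left(M,Z \right)} = -38$ ($S{\left(M,Z \right)} = 2 \left(-19\right) = -38$)
$\frac{1}{S{\left(J,X{\left(\left(-3\right) 0,G{\left(3,H \right)} \right)} \right)}} = \frac{1}{-38} = - \frac{1}{38}$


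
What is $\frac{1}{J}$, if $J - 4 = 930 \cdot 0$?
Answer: $\frac{1}{4} \approx 0.25$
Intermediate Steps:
$J = 4$ ($J = 4 + 930 \cdot 0 = 4 + 0 = 4$)
$\frac{1}{J} = \frac{1}{4}$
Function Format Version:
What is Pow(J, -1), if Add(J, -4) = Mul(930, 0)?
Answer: Rational(1, 4) ≈ 0.25000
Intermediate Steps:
J = 4 (J = Add(4, Mul(930, 0)) = Add(4, 0) = 4)
Pow(J, -1) = Pow(4, -1) = Rational(1, 4)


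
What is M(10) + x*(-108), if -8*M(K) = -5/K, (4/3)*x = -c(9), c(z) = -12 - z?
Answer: -27215/16 ≈ -1700.9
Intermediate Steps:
x = 63/4 (x = 3*(-(-12 - 1*9))/4 = 3*(-(-12 - 9))/4 = 3*(-1*(-21))/4 = (¾)*21 = 63/4 ≈ 15.750)
M(K) = 5/(8*K) (M(K) = -(-5)/(8*K) = 5/(8*K))
M(10) + x*(-108) = (5/8)/10 + (63/4)*(-108) = (5/8)*(⅒) - 1701 = 1/16 - 1701 = -27215/16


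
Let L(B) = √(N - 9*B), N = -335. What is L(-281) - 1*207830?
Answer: -207830 + √2194 ≈ -2.0778e+5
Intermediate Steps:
L(B) = √(-335 - 9*B)
L(-281) - 1*207830 = √(-335 - 9*(-281)) - 1*207830 = √(-335 + 2529) - 207830 = √2194 - 207830 = -207830 + √2194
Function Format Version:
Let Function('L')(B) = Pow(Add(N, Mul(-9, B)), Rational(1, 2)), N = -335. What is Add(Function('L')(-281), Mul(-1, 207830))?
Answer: Add(-207830, Pow(2194, Rational(1, 2))) ≈ -2.0778e+5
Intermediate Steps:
Function('L')(B) = Pow(Add(-335, Mul(-9, B)), Rational(1, 2))
Add(Function('L')(-281), Mul(-1, 207830)) = Add(Pow(Add(-335, Mul(-9, -281)), Rational(1, 2)), Mul(-1, 207830)) = Add(Pow(Add(-335, 2529), Rational(1, 2)), -207830) = Add(Pow(2194, Rational(1, 2)), -207830) = Add(-207830, Pow(2194, Rational(1, 2)))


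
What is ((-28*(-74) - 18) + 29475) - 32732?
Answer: -1203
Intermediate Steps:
((-28*(-74) - 18) + 29475) - 32732 = ((2072 - 18) + 29475) - 32732 = (2054 + 29475) - 32732 = 31529 - 32732 = -1203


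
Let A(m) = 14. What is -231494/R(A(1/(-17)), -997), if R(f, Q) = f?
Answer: -115747/7 ≈ -16535.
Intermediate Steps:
-231494/R(A(1/(-17)), -997) = -231494/14 = -231494*1/14 = -115747/7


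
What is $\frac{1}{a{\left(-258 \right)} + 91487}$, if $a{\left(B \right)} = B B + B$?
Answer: $\frac{1}{157793} \approx 6.3374 \cdot 10^{-6}$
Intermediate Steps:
$a{\left(B \right)} = B + B^{2}$ ($a{\left(B \right)} = B^{2} + B = B + B^{2}$)
$\frac{1}{a{\left(-258 \right)} + 91487} = \frac{1}{- 258 \left(1 - 258\right) + 91487} = \frac{1}{\left(-258\right) \left(-257\right) + 91487} = \frac{1}{66306 + 91487} = \frac{1}{157793}$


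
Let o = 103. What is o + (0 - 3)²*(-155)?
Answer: -1292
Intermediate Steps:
o + (0 - 3)²*(-155) = 103 + (0 - 3)²*(-155) = 103 + (-3)²*(-155) = 103 + 9*(-155) = 103 - 1395 = -1292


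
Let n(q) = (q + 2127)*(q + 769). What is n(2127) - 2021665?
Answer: 10297919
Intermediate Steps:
n(q) = (769 + q)*(2127 + q) (n(q) = (2127 + q)*(769 + q) = (769 + q)*(2127 + q))
n(2127) - 2021665 = (1635663 + 2127² + 2896*2127) - 2021665 = (1635663 + 4524129 + 6159792) - 2021665 = 12319584 - 2021665 = 10297919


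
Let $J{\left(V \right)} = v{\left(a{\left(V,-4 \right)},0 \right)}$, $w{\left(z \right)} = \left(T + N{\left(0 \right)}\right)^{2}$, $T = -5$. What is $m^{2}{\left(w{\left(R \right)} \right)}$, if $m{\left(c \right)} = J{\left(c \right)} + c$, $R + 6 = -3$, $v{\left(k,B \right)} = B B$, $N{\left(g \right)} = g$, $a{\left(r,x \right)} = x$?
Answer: $625$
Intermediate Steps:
$v{\left(k,B \right)} = B^{2}$
$R = -9$ ($R = -6 - 3 = -9$)
$w{\left(z \right)} = 25$ ($w{\left(z \right)} = \left(-5 + 0\right)^{2} = \left(-5\right)^{2} = 25$)
$J{\left(V \right)} = 0$ ($J{\left(V \right)} = 0^{2} = 0$)
$m{\left(c \right)} = c$ ($m{\left(c \right)} = 0 + c = c$)
$m^{2}{\left(w{\left(R \right)} \right)} = 25^{2} = 625$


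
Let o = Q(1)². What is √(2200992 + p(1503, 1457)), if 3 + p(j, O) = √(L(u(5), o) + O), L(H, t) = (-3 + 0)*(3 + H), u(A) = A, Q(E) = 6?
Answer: √(2200989 + √1433) ≈ 1483.6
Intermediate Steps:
o = 36 (o = 6² = 36)
L(H, t) = -9 - 3*H (L(H, t) = -3*(3 + H) = -9 - 3*H)
p(j, O) = -3 + √(-24 + O) (p(j, O) = -3 + √((-9 - 3*5) + O) = -3 + √((-9 - 15) + O) = -3 + √(-24 + O))
√(2200992 + p(1503, 1457)) = √(2200992 + (-3 + √(-24 + 1457))) = √(2200992 + (-3 + √1433)) = √(2200989 + √1433)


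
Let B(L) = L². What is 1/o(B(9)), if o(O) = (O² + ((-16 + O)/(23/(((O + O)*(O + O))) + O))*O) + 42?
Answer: 2125787/14174746221 ≈ 0.00014997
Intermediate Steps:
o(O) = 42 + O² + O*(-16 + O)/(O + 23/(4*O²)) (o(O) = (O² + ((-16 + O)/(23/(((2*O)*(2*O))) + O))*O) + 42 = (O² + ((-16 + O)/(23/((4*O²)) + O))*O) + 42 = (O² + ((-16 + O)/(23*(1/(4*O²)) + O))*O) + 42 = (O² + ((-16 + O)/(23/(4*O²) + O))*O) + 42 = (O² + ((-16 + O)/(O + 23/(4*O²)))*O) + 42 = (O² + O*(-16 + O)/(O + 23/(4*O²))) + 42 = 42 + O² + O*(-16 + O)/(O + 23/(4*O²)))
1/o(B(9)) = 1/((966 + 4*(9²)⁴ + 4*(9²)⁵ + 23*(9²)² + 104*(9²)³)/(23 + 4*(9²)³)) = 1/((966 + 4*81⁴ + 4*81⁵ + 23*81² + 104*81³)/(23 + 4*81³)) = 1/((966 + 4*43046721 + 4*3486784401 + 23*6561 + 104*531441)/(23 + 4*531441)) = 1/((966 + 172186884 + 13947137604 + 150903 + 55269864)/(23 + 2125764)) = 1/(14174746221/2125787) = 2125787/14174746221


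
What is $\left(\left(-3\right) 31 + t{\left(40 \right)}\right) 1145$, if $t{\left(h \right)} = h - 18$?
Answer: $-81295$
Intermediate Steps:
$t{\left(h \right)} = -18 + h$ ($t{\left(h \right)} = h - 18 = -18 + h$)
$\left(\left(-3\right) 31 + t{\left(40 \right)}\right) 1145 = \left(\left(-3\right) 31 + \left(-18 + 40\right)\right) 1145 = \left(-93 + 22\right) 1145 = \left(-71\right) 1145 = -81295$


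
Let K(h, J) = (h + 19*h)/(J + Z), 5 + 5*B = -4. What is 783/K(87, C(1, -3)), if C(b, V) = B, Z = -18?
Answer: -891/100 ≈ -8.9100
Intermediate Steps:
B = -9/5 (B = -1 + (⅕)*(-4) = -1 - ⅘ = -9/5 ≈ -1.8000)
C(b, V) = -9/5
K(h, J) = 20*h/(-18 + J) (K(h, J) = (h + 19*h)/(J - 18) = (20*h)/(-18 + J) = 20*h/(-18 + J))
783/K(87, C(1, -3)) = 783/((20*87/(-18 - 9/5))) = 783/((20*87/(-99/5))) = 783/((20*87*(-5/99))) = 783/(-2900/33) = 783*(-33/2900) = -891/100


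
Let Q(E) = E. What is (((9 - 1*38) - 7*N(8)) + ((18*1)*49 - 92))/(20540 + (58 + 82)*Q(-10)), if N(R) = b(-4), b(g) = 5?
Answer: 11/290 ≈ 0.037931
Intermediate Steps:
N(R) = 5
(((9 - 1*38) - 7*N(8)) + ((18*1)*49 - 92))/(20540 + (58 + 82)*Q(-10)) = (((9 - 1*38) - 7*5) + ((18*1)*49 - 92))/(20540 + (58 + 82)*(-10)) = (((9 - 38) - 35) + (18*49 - 92))/(20540 + 140*(-10)) = ((-29 - 35) + (882 - 92))/(20540 - 1400) = (-64 + 790)/19140 = 726*(1/19140) = 11/290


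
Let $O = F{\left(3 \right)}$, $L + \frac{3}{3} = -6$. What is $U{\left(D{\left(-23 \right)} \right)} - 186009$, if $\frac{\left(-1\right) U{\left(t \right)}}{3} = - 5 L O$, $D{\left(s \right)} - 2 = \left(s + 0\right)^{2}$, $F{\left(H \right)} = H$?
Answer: $-186324$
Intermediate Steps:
$L = -7$ ($L = -1 - 6 = -7$)
$O = 3$
$D{\left(s \right)} = 2 + s^{2}$ ($D{\left(s \right)} = 2 + \left(s + 0\right)^{2} = 2 + s^{2}$)
$U{\left(t \right)} = -315$ ($U{\left(t \right)} = - 3 \left(-5\right) \left(-7\right) 3 = - 3 \cdot 35 \cdot 3 = \left(-3\right) 105 = -315$)
$U{\left(D{\left(-23 \right)} \right)} - 186009 = -315 - 186009 = -186324$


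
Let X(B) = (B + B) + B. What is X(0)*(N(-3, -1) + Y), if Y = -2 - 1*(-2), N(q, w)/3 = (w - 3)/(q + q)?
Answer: 0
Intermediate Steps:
N(q, w) = 3*(-3 + w)/(2*q) (N(q, w) = 3*((w - 3)/(q + q)) = 3*((-3 + w)/((2*q))) = 3*((-3 + w)*(1/(2*q))) = 3*((-3 + w)/(2*q)) = 3*(-3 + w)/(2*q))
Y = 0 (Y = -2 + 2 = 0)
X(B) = 3*B (X(B) = 2*B + B = 3*B)
X(0)*(N(-3, -1) + Y) = (3*0)*((3/2)*(-3 - 1)/(-3) + 0) = 0*((3/2)*(-1/3)*(-4) + 0) = 0*(2 + 0) = 0*2 = 0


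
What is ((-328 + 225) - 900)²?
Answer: 1006009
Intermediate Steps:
((-328 + 225) - 900)² = (-103 - 900)² = (-1003)² = 1006009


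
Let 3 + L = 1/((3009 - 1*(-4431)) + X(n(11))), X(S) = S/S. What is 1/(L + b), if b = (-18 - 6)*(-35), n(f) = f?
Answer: 7441/6228118 ≈ 0.0011947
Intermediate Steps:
b = 840 (b = -24*(-35) = 840)
X(S) = 1
L = -22322/7441 (L = -3 + 1/((3009 - 1*(-4431)) + 1) = -3 + 1/((3009 + 4431) + 1) = -3 + 1/(7440 + 1) = -3 + 1/7441 = -22322/7441 ≈ -2.9999)
1/(L + b) = 1/(-22322/7441 + 840) = 1/(6228118/7441) = 7441/6228118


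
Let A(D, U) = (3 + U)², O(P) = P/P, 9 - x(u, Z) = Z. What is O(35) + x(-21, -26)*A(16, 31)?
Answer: 40461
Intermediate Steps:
x(u, Z) = 9 - Z
O(P) = 1
O(35) + x(-21, -26)*A(16, 31) = 1 + (9 - 1*(-26))*(3 + 31)² = 1 + (9 + 26)*34² = 1 + 35*1156 = 1 + 40460 = 40461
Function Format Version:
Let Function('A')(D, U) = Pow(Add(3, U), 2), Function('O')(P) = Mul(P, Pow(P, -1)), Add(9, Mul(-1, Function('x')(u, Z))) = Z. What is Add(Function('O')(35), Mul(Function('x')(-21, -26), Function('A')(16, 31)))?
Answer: 40461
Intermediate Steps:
Function('x')(u, Z) = Add(9, Mul(-1, Z))
Function('O')(P) = 1
Add(Function('O')(35), Mul(Function('x')(-21, -26), Function('A')(16, 31))) = Add(1, Mul(Add(9, Mul(-1, -26)), Pow(Add(3, 31), 2))) = Add(1, Mul(Add(9, 26), Pow(34, 2))) = Add(1, Mul(35, 1156)) = Add(1, 40460) = 40461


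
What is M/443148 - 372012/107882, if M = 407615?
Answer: -60441026173/23903846268 ≈ -2.5285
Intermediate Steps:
M/443148 - 372012/107882 = 407615/443148 - 372012/107882 = 407615*(1/443148) - 372012*1/107882 = 407615/443148 - 186006/53941 = -60441026173/23903846268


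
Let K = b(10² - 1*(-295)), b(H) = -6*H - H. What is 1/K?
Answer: -1/2765 ≈ -0.00036166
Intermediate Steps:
b(H) = -7*H
K = -2765 (K = -7*(10² - 1*(-295)) = -7*(100 + 295) = -7*395 = -2765)
1/K = 1/(-2765) = -1/2765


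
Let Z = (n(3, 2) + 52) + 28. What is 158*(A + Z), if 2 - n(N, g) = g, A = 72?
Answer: 24016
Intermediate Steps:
n(N, g) = 2 - g
Z = 80 (Z = ((2 - 1*2) + 52) + 28 = ((2 - 2) + 52) + 28 = (0 + 52) + 28 = 52 + 28 = 80)
158*(A + Z) = 158*(72 + 80) = 158*152 = 24016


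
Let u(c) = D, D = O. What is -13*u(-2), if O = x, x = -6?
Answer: 78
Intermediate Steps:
O = -6
D = -6
u(c) = -6
-13*u(-2) = -13*(-6) = 78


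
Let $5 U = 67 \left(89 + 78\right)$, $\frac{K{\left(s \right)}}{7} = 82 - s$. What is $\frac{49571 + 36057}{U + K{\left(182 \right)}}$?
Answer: $\frac{428140}{7689} \approx 55.682$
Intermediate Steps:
$K{\left(s \right)} = 574 - 7 s$ ($K{\left(s \right)} = 7 \left(82 - s\right) = 574 - 7 s$)
$U = \frac{11189}{5}$ ($U = \frac{67 \left(89 + 78\right)}{5} = \frac{67 \cdot 167}{5} = \frac{1}{5} \cdot 11189 = \frac{11189}{5} \approx 2237.8$)
$\frac{49571 + 36057}{U + K{\left(182 \right)}} = \frac{49571 + 36057}{\frac{11189}{5} + \left(574 - 1274\right)} = \frac{85628}{\frac{11189}{5} + \left(574 - 1274\right)} = \frac{85628}{\frac{11189}{5} - 700} = \frac{85628}{\frac{7689}{5}} = 85628 \cdot \frac{5}{7689} = \frac{428140}{7689}$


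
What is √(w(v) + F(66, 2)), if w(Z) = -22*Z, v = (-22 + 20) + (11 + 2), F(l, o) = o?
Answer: 4*I*√15 ≈ 15.492*I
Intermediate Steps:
v = 11 (v = -2 + 13 = 11)
√(w(v) + F(66, 2)) = √(-22*11 + 2) = √(-242 + 2) = √(-240) = 4*I*√15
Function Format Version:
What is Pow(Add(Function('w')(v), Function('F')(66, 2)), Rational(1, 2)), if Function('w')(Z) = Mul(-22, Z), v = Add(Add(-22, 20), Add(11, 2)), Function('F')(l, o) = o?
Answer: Mul(4, I, Pow(15, Rational(1, 2))) ≈ Mul(15.492, I)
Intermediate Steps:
v = 11 (v = Add(-2, 13) = 11)
Pow(Add(Function('w')(v), Function('F')(66, 2)), Rational(1, 2)) = Pow(Add(Mul(-22, 11), 2), Rational(1, 2)) = Pow(Add(-242, 2), Rational(1, 2)) = Pow(-240, Rational(1, 2)) = Mul(4, I, Pow(15, Rational(1, 2)))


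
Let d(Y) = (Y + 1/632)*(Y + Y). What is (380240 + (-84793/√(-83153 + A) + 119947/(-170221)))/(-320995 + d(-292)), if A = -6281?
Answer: -269118543913/106495328394 - 6698647*I*√89434/1063098917244 ≈ -2.527 - 0.0018844*I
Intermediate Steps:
d(Y) = 2*Y*(1/632 + Y) (d(Y) = (Y + 1/632)*(2*Y) = (1/632 + Y)*(2*Y) = 2*Y*(1/632 + Y))
(380240 + (-84793/√(-83153 + A) + 119947/(-170221)))/(-320995 + d(-292)) = (380240 + (-84793/√(-83153 - 6281) + 119947/(-170221)))/(-320995 + (1/316)*(-292)*(1 + 632*(-292))) = (380240 + (-84793*(-I*√89434/89434) + 119947*(-1/170221)))/(-320995 + (1/316)*(-292)*(1 - 184544)) = (380240 + (-84793*(-I*√89434/89434) - 6313/8959))/(-320995 + (1/316)*(-292)*(-184543)) = (380240 + (-(-84793)*I*√89434/89434 - 6313/8959))/(-320995 + 13471639/79) = (380240 + (84793*I*√89434/89434 - 6313/8959))/(-11886966/79) = (380240 + (-6313/8959 + 84793*I*√89434/89434))*(-79/11886966) = (3406563847/8959 + 84793*I*√89434/89434)*(-79/11886966) = -269118543913/106495328394 - 6698647*I*√89434/1063098917244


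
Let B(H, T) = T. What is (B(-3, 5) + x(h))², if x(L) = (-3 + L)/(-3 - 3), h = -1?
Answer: 289/9 ≈ 32.111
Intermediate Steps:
x(L) = ½ - L/6 (x(L) = (-3 + L)/(-6) = (-3 + L)*(-⅙) = ½ - L/6)
(B(-3, 5) + x(h))² = (5 + (½ - ⅙*(-1)))² = (5 + (½ + ⅙))² = (5 + ⅔)² = (17/3)² = 289/9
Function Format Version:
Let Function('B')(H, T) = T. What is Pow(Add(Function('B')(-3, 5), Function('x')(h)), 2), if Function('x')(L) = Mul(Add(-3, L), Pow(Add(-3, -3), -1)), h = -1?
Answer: Rational(289, 9) ≈ 32.111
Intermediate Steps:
Function('x')(L) = Add(Rational(1, 2), Mul(Rational(-1, 6), L)) (Function('x')(L) = Mul(Add(-3, L), Pow(-6, -1)) = Mul(Add(-3, L), Rational(-1, 6)) = Add(Rational(1, 2), Mul(Rational(-1, 6), L)))
Pow(Add(Function('B')(-3, 5), Function('x')(h)), 2) = Pow(Add(5, Add(Rational(1, 2), Mul(Rational(-1, 6), -1))), 2) = Pow(Add(5, Add(Rational(1, 2), Rational(1, 6))), 2) = Pow(Add(5, Rational(2, 3)), 2) = Pow(Rational(17, 3), 2) = Rational(289, 9)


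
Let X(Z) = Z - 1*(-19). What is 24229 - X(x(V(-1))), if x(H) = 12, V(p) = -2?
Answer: 24198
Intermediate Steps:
X(Z) = 19 + Z (X(Z) = Z + 19 = 19 + Z)
24229 - X(x(V(-1))) = 24229 - (19 + 12) = 24229 - 1*31 = 24229 - 31 = 24198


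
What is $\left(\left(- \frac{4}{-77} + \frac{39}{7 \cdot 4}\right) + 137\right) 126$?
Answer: $\frac{383769}{22} \approx 17444.0$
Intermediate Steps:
$\left(\left(- \frac{4}{-77} + \frac{39}{7 \cdot 4}\right) + 137\right) 126 = \left(\left(\left(-4\right) \left(- \frac{1}{77}\right) + \frac{39}{28}\right) + 137\right) 126 = \left(\left(\frac{4}{77} + 39 \cdot \frac{1}{28}\right) + 137\right) 126 = \left(\left(\frac{4}{77} + \frac{39}{28}\right) + 137\right) 126 = \left(\frac{445}{308} + 137\right) 126 = \frac{42641}{308} \cdot 126 = \frac{383769}{22}$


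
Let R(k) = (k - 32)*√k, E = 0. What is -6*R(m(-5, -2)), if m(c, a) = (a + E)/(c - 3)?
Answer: 381/4 ≈ 95.250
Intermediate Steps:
m(c, a) = a/(-3 + c) (m(c, a) = (a + 0)/(c - 3) = a/(-3 + c))
R(k) = √k*(-32 + k) (R(k) = (-32 + k)*√k = √k*(-32 + k))
-6*R(m(-5, -2)) = -6*√(-2/(-3 - 5))*(-32 - 2/(-3 - 5)) = -6*√(-2/(-8))*(-32 - 2/(-8)) = -6*√(-2*(-⅛))*(-32 - 2*(-⅛)) = -6*√(¼)*(-32 + ¼) = -3*(-127)/4 = -6*(-127/8) = 381/4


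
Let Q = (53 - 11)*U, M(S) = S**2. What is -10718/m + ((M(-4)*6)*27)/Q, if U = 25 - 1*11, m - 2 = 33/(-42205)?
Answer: -22147080878/4134473 ≈ -5356.7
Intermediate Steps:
m = 84377/42205 (m = 2 + 33/(-42205) = 2 + 33*(-1/42205) = 2 - 33/42205 = 84377/42205 ≈ 1.9992)
U = 14 (U = 25 - 11 = 14)
Q = 588 (Q = (53 - 11)*14 = 42*14 = 588)
-10718/m + ((M(-4)*6)*27)/Q = -10718/84377/42205 + (((-4)**2*6)*27)/588 = -10718*42205/84377 + ((16*6)*27)*(1/588) = -452353190/84377 + (96*27)*(1/588) = -452353190/84377 + 2592*(1/588) = -452353190/84377 + 216/49 = -22147080878/4134473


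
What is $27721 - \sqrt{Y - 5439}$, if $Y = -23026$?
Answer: $27721 - i \sqrt{28465} \approx 27721.0 - 168.72 i$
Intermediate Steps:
$27721 - \sqrt{Y - 5439} = 27721 - \sqrt{-23026 - 5439} = 27721 - \sqrt{-28465} = 27721 - i \sqrt{28465}$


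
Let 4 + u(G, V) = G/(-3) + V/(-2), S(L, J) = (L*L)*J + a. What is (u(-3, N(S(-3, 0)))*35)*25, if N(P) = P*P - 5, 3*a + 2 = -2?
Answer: -21875/18 ≈ -1215.3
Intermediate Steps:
a = -4/3 (a = -⅔ + (⅓)*(-2) = -⅔ - ⅔ = -4/3 ≈ -1.3333)
S(L, J) = -4/3 + J*L² (S(L, J) = (L*L)*J - 4/3 = L²*J - 4/3 = J*L² - 4/3 = -4/3 + J*L²)
N(P) = -5 + P² (N(P) = P² - 5 = -5 + P²)
u(G, V) = -4 - V/2 - G/3 (u(G, V) = -4 + (G/(-3) + V/(-2)) = -4 + (G*(-⅓) + V*(-½)) = -4 + (-G/3 - V/2) = -4 + (-V/2 - G/3) = -4 - V/2 - G/3)
(u(-3, N(S(-3, 0)))*35)*25 = ((-4 - (-5 + (-4/3 + 0*(-3)²)²)/2 - ⅓*(-3))*35)*25 = ((-4 - (-5 + (-4/3 + 0*9)²)/2 + 1)*35)*25 = ((-4 - (-5 + (-4/3 + 0)²)/2 + 1)*35)*25 = ((-4 - (-5 + (-4/3)²)/2 + 1)*35)*25 = ((-4 - (-5 + 16/9)/2 + 1)*35)*25 = ((-4 - ½*(-29/9) + 1)*35)*25 = ((-4 + 29/18 + 1)*35)*25 = -25/18*35*25 = -875/18*25 = -21875/18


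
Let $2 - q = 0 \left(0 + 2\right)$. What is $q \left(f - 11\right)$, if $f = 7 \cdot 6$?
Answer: $62$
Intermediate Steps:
$f = 42$
$q = 2$ ($q = 2 - 0 \left(0 + 2\right) = 2 - 0 \cdot 2 = 2 - 0 = 2 + 0 = 2$)
$q \left(f - 11\right) = 2 \left(42 - 11\right) = 2 \cdot 31 = 62$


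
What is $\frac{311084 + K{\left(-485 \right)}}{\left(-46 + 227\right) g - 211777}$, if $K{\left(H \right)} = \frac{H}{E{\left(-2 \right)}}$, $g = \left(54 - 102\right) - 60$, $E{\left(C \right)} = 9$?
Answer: $- \frac{2799271}{2081925} \approx -1.3446$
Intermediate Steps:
$g = -108$ ($g = -48 - 60 = -108$)
$K{\left(H \right)} = \frac{H}{9}$
$\frac{311084 + K{\left(-485 \right)}}{\left(-46 + 227\right) g - 211777} = \frac{311084 + \frac{1}{9} \left(-485\right)}{\left(-46 + 227\right) \left(-108\right) - 211777} = \frac{311084 - \frac{485}{9}}{181 \left(-108\right) - 211777} = \frac{2799271}{9 \left(-19548 - 211777\right)} = \frac{2799271}{9 \left(-231325\right)} = \frac{2799271}{9} \left(- \frac{1}{231325}\right) = - \frac{2799271}{2081925}$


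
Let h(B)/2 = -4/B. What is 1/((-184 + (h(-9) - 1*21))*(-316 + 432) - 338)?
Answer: -9/216134 ≈ -4.1641e-5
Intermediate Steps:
h(B) = -8/B (h(B) = 2*(-4/B) = -8/B)
1/((-184 + (h(-9) - 1*21))*(-316 + 432) - 338) = 1/((-184 + (-8/(-9) - 1*21))*(-316 + 432) - 338) = 1/((-184 + (-8*(-⅑) - 21))*116 - 338) = 1/((-184 + (8/9 - 21))*116 - 338) = 1/((-184 - 181/9)*116 - 338) = 1/(-1837/9*116 - 338) = 1/(-213092/9 - 338) = 1/(-216134/9) = -9/216134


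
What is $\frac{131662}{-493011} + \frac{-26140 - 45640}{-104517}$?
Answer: $\frac{2403045814}{5725336743} \approx 0.41972$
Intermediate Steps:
$\frac{131662}{-493011} + \frac{-26140 - 45640}{-104517} = 131662 \left(- \frac{1}{493011}\right) + \left(-26140 - 45640\right) \left(- \frac{1}{104517}\right) = - \frac{131662}{493011} - - \frac{71780}{104517} = - \frac{131662}{493011} + \frac{71780}{104517} = \frac{2403045814}{5725336743}$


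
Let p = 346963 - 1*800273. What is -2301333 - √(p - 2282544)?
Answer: -2301333 - I*√2735854 ≈ -2.3013e+6 - 1654.0*I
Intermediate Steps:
p = -453310 (p = 346963 - 800273 = -453310)
-2301333 - √(p - 2282544) = -2301333 - √(-453310 - 2282544) = -2301333 - √(-2735854) = -2301333 - I*√2735854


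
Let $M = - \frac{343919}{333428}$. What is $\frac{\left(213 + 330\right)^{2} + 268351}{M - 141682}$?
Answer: $- \frac{37557329920}{9448217963} \approx -3.9751$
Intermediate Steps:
$M = - \frac{343919}{333428}$ ($M = \left(-343919\right) \frac{1}{333428} = - \frac{343919}{333428} \approx -1.0315$)
$\frac{\left(213 + 330\right)^{2} + 268351}{M - 141682} = \frac{\left(213 + 330\right)^{2} + 268351}{- \frac{343919}{333428} - 141682} = \frac{543^{2} + 268351}{- \frac{47241089815}{333428}} = \left(294849 + 268351\right) \left(- \frac{333428}{47241089815}\right) = 563200 \left(- \frac{333428}{47241089815}\right) = - \frac{37557329920}{9448217963}$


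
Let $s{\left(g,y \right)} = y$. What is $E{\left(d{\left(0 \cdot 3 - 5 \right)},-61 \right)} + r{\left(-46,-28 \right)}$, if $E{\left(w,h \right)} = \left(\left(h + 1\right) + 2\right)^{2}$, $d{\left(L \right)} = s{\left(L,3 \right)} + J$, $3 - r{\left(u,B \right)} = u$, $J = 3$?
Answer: $3413$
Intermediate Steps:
$r{\left(u,B \right)} = 3 - u$
$d{\left(L \right)} = 6$ ($d{\left(L \right)} = 3 + 3 = 6$)
$E{\left(w,h \right)} = \left(3 + h\right)^{2}$ ($E{\left(w,h \right)} = \left(\left(1 + h\right) + 2\right)^{2} = \left(3 + h\right)^{2}$)
$E{\left(d{\left(0 \cdot 3 - 5 \right)},-61 \right)} + r{\left(-46,-28 \right)} = \left(3 - 61\right)^{2} + \left(3 - -46\right) = \left(-58\right)^{2} + \left(3 + 46\right) = 3364 + 49 = 3413$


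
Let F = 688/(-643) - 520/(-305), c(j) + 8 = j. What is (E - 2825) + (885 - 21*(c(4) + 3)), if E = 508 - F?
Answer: -55368557/39223 ≈ -1411.6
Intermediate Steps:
c(j) = -8 + j
F = 24904/39223 (F = 688*(-1/643) - 520*(-1/305) = -688/643 + 104/61 = 24904/39223 ≈ 0.63493)
E = 19900380/39223 (E = 508 - 1*24904/39223 = 508 - 24904/39223 = 19900380/39223 ≈ 507.37)
(E - 2825) + (885 - 21*(c(4) + 3)) = (19900380/39223 - 2825) + (885 - 21*((-8 + 4) + 3)) = -90904595/39223 + (885 - 21*(-4 + 3)) = -90904595/39223 + (885 - 21*(-1)) = -90904595/39223 + (885 - 1*(-21)) = -90904595/39223 + (885 + 21) = -90904595/39223 + 906 = -55368557/39223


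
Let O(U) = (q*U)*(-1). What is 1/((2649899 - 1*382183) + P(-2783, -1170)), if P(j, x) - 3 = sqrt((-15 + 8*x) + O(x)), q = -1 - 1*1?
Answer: 2267719/5142549474676 - I*sqrt(11715)/5142549474676 ≈ 4.4097e-7 - 2.1047e-11*I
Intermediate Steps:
q = -2 (q = -1 - 1 = -2)
O(U) = 2*U (O(U) = -2*U*(-1) = 2*U)
P(j, x) = 3 + sqrt(-15 + 10*x) (P(j, x) = 3 + sqrt((-15 + 8*x) + 2*x) = 3 + sqrt(-15 + 10*x))
1/((2649899 - 1*382183) + P(-2783, -1170)) = 1/((2649899 - 1*382183) + (3 + sqrt(-15 + 10*(-1170)))) = 1/((2649899 - 382183) + (3 + sqrt(-15 - 11700))) = 1/(2267716 + (3 + sqrt(-11715))) = 1/(2267716 + (3 + I*sqrt(11715))) = 1/(2267719 + I*sqrt(11715))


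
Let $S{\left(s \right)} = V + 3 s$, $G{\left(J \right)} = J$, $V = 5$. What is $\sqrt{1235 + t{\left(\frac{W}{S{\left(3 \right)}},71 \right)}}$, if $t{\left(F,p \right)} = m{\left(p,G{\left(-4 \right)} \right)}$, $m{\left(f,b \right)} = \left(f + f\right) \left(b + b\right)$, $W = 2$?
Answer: $3 \sqrt{11} \approx 9.9499$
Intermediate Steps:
$S{\left(s \right)} = 5 + 3 s$
$m{\left(f,b \right)} = 4 b f$ ($m{\left(f,b \right)} = 2 f 2 b = 4 b f$)
$t{\left(F,p \right)} = - 16 p$ ($t{\left(F,p \right)} = 4 \left(-4\right) p = - 16 p$)
$\sqrt{1235 + t{\left(\frac{W}{S{\left(3 \right)}},71 \right)}} = \sqrt{1235 - 1136} = \sqrt{99} = 3 \sqrt{11}$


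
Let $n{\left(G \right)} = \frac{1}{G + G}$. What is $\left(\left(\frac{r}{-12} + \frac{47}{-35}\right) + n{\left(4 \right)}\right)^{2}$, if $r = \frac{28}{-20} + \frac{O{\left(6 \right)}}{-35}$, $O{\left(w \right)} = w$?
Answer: $\frac{833569}{705600} \approx 1.1814$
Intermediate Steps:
$n{\left(G \right)} = \frac{1}{2 G}$
$r = - \frac{11}{7}$ ($r = \frac{28}{-20} + \frac{6}{-35} = 28 \left(- \frac{1}{20}\right) + 6 \left(- \frac{1}{35}\right) = - \frac{7}{5} - \frac{6}{35} = - \frac{11}{7} \approx -1.5714$)
$\left(\left(\frac{r}{-12} + \frac{47}{-35}\right) + n{\left(4 \right)}\right)^{2} = \left(\left(- \frac{11}{7 \left(-12\right)} + \frac{47}{-35}\right) + \frac{1}{2 \cdot 4}\right)^{2} = \left(\left(\left(- \frac{11}{7}\right) \left(- \frac{1}{12}\right) + 47 \left(- \frac{1}{35}\right)\right) + \frac{1}{2} \cdot \frac{1}{4}\right)^{2} = \left(\left(\frac{11}{84} - \frac{47}{35}\right) + \frac{1}{8}\right)^{2} = \left(- \frac{509}{420} + \frac{1}{8}\right)^{2} = \left(- \frac{913}{840}\right)^{2} = \frac{833569}{705600}$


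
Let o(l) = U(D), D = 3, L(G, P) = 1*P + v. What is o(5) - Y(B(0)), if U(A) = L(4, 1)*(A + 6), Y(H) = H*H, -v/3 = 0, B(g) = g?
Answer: 9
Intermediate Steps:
v = 0 (v = -3*0 = 0)
L(G, P) = P (L(G, P) = 1*P + 0 = P + 0 = P)
Y(H) = H²
U(A) = 6 + A (U(A) = 1*(A + 6) = 1*(6 + A) = 6 + A)
o(l) = 9 (o(l) = 6 + 3 = 9)
o(5) - Y(B(0)) = 9 - 1*0² = 9 - 1*0 = 9 + 0 = 9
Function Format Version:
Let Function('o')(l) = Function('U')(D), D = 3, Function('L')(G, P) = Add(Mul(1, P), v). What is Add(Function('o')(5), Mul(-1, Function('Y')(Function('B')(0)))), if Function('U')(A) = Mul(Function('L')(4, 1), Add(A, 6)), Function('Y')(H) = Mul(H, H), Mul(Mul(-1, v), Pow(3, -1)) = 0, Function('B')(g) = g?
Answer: 9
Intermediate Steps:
v = 0 (v = Mul(-3, 0) = 0)
Function('L')(G, P) = P (Function('L')(G, P) = Add(Mul(1, P), 0) = Add(P, 0) = P)
Function('Y')(H) = Pow(H, 2)
Function('U')(A) = Add(6, A) (Function('U')(A) = Mul(1, Add(A, 6)) = Mul(1, Add(6, A)) = Add(6, A))
Function('o')(l) = 9 (Function('o')(l) = Add(6, 3) = 9)
Add(Function('o')(5), Mul(-1, Function('Y')(Function('B')(0)))) = Add(9, Mul(-1, Pow(0, 2))) = Add(9, Mul(-1, 0)) = Add(9, 0) = 9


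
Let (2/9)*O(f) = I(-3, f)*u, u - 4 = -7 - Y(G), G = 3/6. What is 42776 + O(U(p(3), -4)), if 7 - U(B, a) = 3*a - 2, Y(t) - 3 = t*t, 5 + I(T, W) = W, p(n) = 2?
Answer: 42326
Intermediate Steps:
G = ½ (G = 3*(⅙) = ½ ≈ 0.50000)
I(T, W) = -5 + W
Y(t) = 3 + t² (Y(t) = 3 + t*t = 3 + t²)
U(B, a) = 9 - 3*a (U(B, a) = 7 - (3*a - 2) = 7 - (-2 + 3*a) = 7 + (2 - 3*a) = 9 - 3*a)
u = -25/4 (u = 4 + (-7 - (3 + (½)²)) = 4 + (-7 - (3 + ¼)) = 4 + (-7 - 1*13/4) = 4 + (-7 - 13/4) = 4 - 41/4 = -25/4 ≈ -6.2500)
O(f) = 1125/8 - 225*f/8 (O(f) = 9*((-5 + f)*(-25/4))/2 = 9*(125/4 - 25*f/4)/2 = 1125/8 - 225*f/8)
42776 + O(U(p(3), -4)) = 42776 + (1125/8 - 225*(9 - 3*(-4))/8) = 42776 + (1125/8 - 225*(9 + 12)/8) = 42776 + (1125/8 - 225/8*21) = 42776 + (1125/8 - 4725/8) = 42776 - 450 = 42326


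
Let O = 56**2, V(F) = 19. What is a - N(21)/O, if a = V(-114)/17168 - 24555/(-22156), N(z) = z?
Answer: 101242703/91814464 ≈ 1.1027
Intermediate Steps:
O = 3136
a = 3637769/3279088 (a = 19/17168 - 24555/(-22156) = 19*(1/17168) - 24555*(-1/22156) = 19/17168 + 24555/22156 = 3637769/3279088 ≈ 1.1094)
a - N(21)/O = 3637769/3279088 - 21/3136 = 3637769/3279088 - 1*3/448 = 3637769/3279088 - 3/448 = 101242703/91814464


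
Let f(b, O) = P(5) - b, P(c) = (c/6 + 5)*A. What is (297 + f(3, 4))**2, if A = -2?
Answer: 717409/9 ≈ 79712.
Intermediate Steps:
P(c) = -10 - c/3 (P(c) = (c/6 + 5)*(-2) = (5 + c/6)*(-2) = -10 - c/3)
f(b, O) = -35/3 - b (f(b, O) = (-10 - 1/3*5) - b = (-10 - 5/3) - b = -35/3 - b)
(297 + f(3, 4))**2 = (297 + (-35/3 - 1*3))**2 = (297 + (-35/3 - 3))**2 = (297 - 44/3)**2 = (847/3)**2 = 717409/9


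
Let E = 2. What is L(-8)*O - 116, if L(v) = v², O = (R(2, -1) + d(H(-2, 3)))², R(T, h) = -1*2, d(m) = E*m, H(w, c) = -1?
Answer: 908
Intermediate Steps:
d(m) = 2*m
R(T, h) = -2
O = 16 (O = (-2 + 2*(-1))² = (-2 - 2)² = (-4)² = 16)
L(-8)*O - 116 = (-8)²*16 - 116 = 64*16 - 116 = 1024 - 116 = 908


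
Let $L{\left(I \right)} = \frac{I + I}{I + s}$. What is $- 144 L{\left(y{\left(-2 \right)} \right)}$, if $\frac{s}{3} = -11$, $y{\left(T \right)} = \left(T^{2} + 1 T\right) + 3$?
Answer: $\frac{360}{7} \approx 51.429$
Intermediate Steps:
$y{\left(T \right)} = 3 + T + T^{2}$ ($y{\left(T \right)} = \left(T^{2} + T\right) + 3 = \left(T + T^{2}\right) + 3 = 3 + T + T^{2}$)
$s = -33$ ($s = 3 \left(-11\right) = -33$)
$L{\left(I \right)} = \frac{2 I}{-33 + I}$ ($L{\left(I \right)} = \frac{I + I}{I - 33} = \frac{2 I}{-33 + I}$)
$- 144 L{\left(y{\left(-2 \right)} \right)} = - 144 \frac{2 \left(3 - 2 + \left(-2\right)^{2}\right)}{-33 + \left(3 - 2 + \left(-2\right)^{2}\right)} = - 144 \frac{2 \left(3 - 2 + 4\right)}{-33 + \left(3 - 2 + 4\right)} = - 144 \cdot 2 \cdot 5 \frac{1}{-33 + 5} = - 144 \cdot 2 \cdot 5 \frac{1}{-28} = - 144 \cdot 2 \cdot 5 \left(- \frac{1}{28}\right) = \left(-144\right) \left(- \frac{5}{14}\right) = \frac{360}{7}$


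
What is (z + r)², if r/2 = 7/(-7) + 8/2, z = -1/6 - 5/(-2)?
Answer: 625/9 ≈ 69.444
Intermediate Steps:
z = 7/3 (z = -1*⅙ - 5*(-½) = -⅙ + 5/2 = 7/3 ≈ 2.3333)
r = 6 (r = 2*(7/(-7) + 8/2) = 2*(7*(-⅐) + 8*(½)) = 2*(-1 + 4) = 2*3 = 6)
(z + r)² = (7/3 + 6)² = (25/3)² = 625/9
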